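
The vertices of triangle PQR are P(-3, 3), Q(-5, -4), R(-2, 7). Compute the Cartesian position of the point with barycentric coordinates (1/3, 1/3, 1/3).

S = (1/3)·P + (1/3)·Q + (1/3)·R.
x-coordinate: (1/3)·(-3) + (1/3)·(-5) + (1/3)·(-2) = -10/3.
y-coordinate: (1/3)·3 + (1/3)·(-4) + (1/3)·7 = 2.

(-10/3, 2)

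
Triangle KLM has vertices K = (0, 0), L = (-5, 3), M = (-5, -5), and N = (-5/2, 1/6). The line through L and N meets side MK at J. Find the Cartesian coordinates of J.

(-5/4, -5/4)

Barycentric coordinates of N with respect to KLM: (1/2, 1/3, 1/6).
On side MK the L-coordinate is zero; dropping N's L-weight 1/3 and renormalizing the remaining 1/6 : 1/2 gives weights 1/4, 3/4 on M, K.
J = (1/4)·(-5, -5) + (3/4)·(0, 0) = (-5/4, -5/4).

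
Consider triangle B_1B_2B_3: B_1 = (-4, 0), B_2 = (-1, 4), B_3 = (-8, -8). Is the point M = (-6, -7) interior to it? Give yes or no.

Barycentric coordinates of M: (-17/8, 3/2, 13/8).
The three coordinates are negative, positive, positive; a point is interior exactly when all three are positive.

no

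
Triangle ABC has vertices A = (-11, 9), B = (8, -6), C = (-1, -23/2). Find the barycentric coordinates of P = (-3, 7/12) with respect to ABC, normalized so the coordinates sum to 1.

Signed area of the reference triangle: [ABC] = ½·((-11)·(-6−(-23/2)) + 8·(-23/2−9) + (-1)·(9−(-6))) = ½·(-121/2 − 164 − 15) = -479/4.
[PBC] = ½·((-3)·(-6−(-23/2)) + 8·(-23/2−(7/12)) + (-1)·(7/12−(-6))) = ½·(-33/2 − 290/3 − 79/12) = -479/8, so the A-coordinate is (-479/8)/(-479/4) = 1/2.
[APC] = ½·((-11)·(7/12−(-23/2)) + (-3)·(-23/2−9) + (-1)·(9−(7/12))) = ½·(-1595/12 + 123/2 − 101/12) = -479/12, so the B-coordinate is 1/3.
[ABP] = ½·((-11)·(-6−(7/12)) + 8·(7/12−9) + (-3)·(9−(-6))) = ½·(869/12 − 202/3 − 45) = -479/24, so the C-coordinate is 1/6.

(1/2, 1/3, 1/6)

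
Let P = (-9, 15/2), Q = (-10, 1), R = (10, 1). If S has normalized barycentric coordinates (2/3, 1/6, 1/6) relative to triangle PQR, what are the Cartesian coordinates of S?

(-6, 16/3)

S = (2/3)·P + (1/6)·Q + (1/6)·R.
x-coordinate: (2/3)·(-9) + (1/6)·(-10) + (1/6)·10 = -6.
y-coordinate: (2/3)·(15/2) + (1/6)·1 + (1/6)·1 = 16/3.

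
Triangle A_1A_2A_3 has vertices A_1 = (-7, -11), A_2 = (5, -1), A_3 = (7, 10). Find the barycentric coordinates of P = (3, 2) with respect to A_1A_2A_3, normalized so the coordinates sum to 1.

(1/4, 1/4, 1/2)

Signed area of the reference triangle: [A_1A_2A_3] = ½·((-7)·(-1−10) + 5·(10−(-11)) + 7·(-11−(-1))) = ½·(77 + 105 − 70) = 56.
[PA_2A_3] = ½·(3·(-1−10) + 5·(10−2) + 7·(2−(-1))) = ½·(-33 + 40 + 21) = 14, so the A_1-coordinate is 14/56 = 1/4.
[A_1PA_3] = ½·((-7)·(2−10) + 3·(10−(-11)) + 7·(-11−2)) = ½·(56 + 63 − 91) = 14, so the A_2-coordinate is 1/4.
[A_1A_2P] = ½·((-7)·(-1−2) + 5·(2−(-11)) + 3·(-11−(-1))) = ½·(21 + 65 − 30) = 28, so the A_3-coordinate is 1/2.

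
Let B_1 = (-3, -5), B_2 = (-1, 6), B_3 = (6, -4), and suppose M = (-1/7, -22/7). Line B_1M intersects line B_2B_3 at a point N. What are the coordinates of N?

Barycentric coordinates of M with respect to B_1B_2B_3: (4/7, 1/7, 2/7).
On side B_2B_3 the B_1-coordinate is zero; dropping M's B_1-weight 4/7 and renormalizing the remaining 1/7 : 2/7 gives weights 1/3, 2/3 on B_2, B_3.
N = (1/3)·(-1, 6) + (2/3)·(6, -4) = (11/3, -2/3).

(11/3, -2/3)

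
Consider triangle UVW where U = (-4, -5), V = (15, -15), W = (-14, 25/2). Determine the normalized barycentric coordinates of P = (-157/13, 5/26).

Signed area of the reference triangle: [UVW] = ½·((-4)·(-15−(25/2)) + 15·(25/2−(-5)) + (-14)·(-5−(-15))) = ½·(110 + 525/2 − 140) = 465/4.
[PVW] = ½·((-157/13)·(-15−(25/2)) + 15·(25/2−(5/26)) + (-14)·(5/26−(-15))) = ½·(8635/26 + 2400/13 − 2765/13) = 7905/52, so the U-coordinate is (7905/52)/(465/4) = 17/13.
[UPW] = ½·((-4)·(5/26−(25/2)) + (-157/13)·(25/2−(-5)) + (-14)·(-5−(5/26))) = ½·(640/13 − 5495/26 + 945/13) = -2325/52, so the V-coordinate is -5/13.
[UVP] = ½·((-4)·(-15−(5/26)) + 15·(5/26−(-5)) + (-157/13)·(-5−(-15))) = ½·(790/13 + 2025/26 − 1570/13) = 465/52, so the W-coordinate is 1/13.

(17/13, -5/13, 1/13)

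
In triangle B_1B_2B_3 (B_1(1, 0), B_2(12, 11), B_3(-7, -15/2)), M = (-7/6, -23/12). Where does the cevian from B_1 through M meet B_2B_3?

Barycentric coordinates of M with respect to B_1B_2B_3: (1/3, 1/6, 1/2).
On side B_2B_3 the B_1-coordinate is zero; dropping M's B_1-weight 1/3 and renormalizing the remaining 1/6 : 1/2 gives weights 1/4, 3/4 on B_2, B_3.
N = (1/4)·(12, 11) + (3/4)·(-7, -15/2) = (-9/4, -23/8).

(-9/4, -23/8)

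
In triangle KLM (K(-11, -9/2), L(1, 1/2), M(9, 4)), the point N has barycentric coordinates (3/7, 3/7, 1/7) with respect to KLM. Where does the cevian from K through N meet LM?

(3, 11/8)

Line KN meets LM where the K-coordinate vanishes; zeroing N's K-weight and renormalizing leaves L, M-weights 3/7 : 1/7 → (3/4, 1/4).
So J = (3/4)·L + (1/4)·M = (3, 11/8).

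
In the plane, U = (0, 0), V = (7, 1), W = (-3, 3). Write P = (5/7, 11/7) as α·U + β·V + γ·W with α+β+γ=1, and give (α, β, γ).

Signed area of the reference triangle: [UVW] = ½·(0·(1−3) + 7·(3−0) + (-3)·(0−1)) = ½·(0 + 21 + 3) = 12.
[PVW] = ½·((5/7)·(1−3) + 7·(3−(11/7)) + (-3)·(11/7−1)) = ½·(-10/7 + 10 − 12/7) = 24/7, so the U-coordinate is (24/7)/12 = 2/7.
[UPW] = ½·(0·(11/7−3) + (5/7)·(3−0) + (-3)·(0−(11/7))) = ½·(0 + 15/7 + 33/7) = 24/7, so the V-coordinate is 2/7.
[UVP] = ½·(0·(1−(11/7)) + 7·(11/7−0) + (5/7)·(0−1)) = ½·(0 + 11 − 5/7) = 36/7, so the W-coordinate is 3/7.

(2/7, 2/7, 3/7)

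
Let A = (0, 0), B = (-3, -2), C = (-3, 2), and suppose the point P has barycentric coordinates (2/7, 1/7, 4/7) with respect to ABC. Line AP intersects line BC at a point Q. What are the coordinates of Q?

Line AP meets BC where the A-coordinate vanishes; zeroing P's A-weight and renormalizing leaves B, C-weights 1/7 : 4/7 → (1/5, 4/5).
So Q = (1/5)·B + (4/5)·C = (-3, 6/5).

(-3, 6/5)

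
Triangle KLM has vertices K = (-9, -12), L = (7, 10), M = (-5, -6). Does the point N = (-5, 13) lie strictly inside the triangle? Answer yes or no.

Barycentric coordinates of N: (-57/2, -19/2, 39).
The three coordinates are negative, negative, positive; a point is interior exactly when all three are positive.

no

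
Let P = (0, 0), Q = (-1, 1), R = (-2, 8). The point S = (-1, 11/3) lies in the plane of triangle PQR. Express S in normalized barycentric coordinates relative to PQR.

Signed area of the reference triangle: [PQR] = ½·(0·(1−8) + (-1)·(8−0) + (-2)·(0−1)) = ½·(0 − 8 + 2) = -3.
[SQR] = ½·((-1)·(1−8) + (-1)·(8−(11/3)) + (-2)·(11/3−1)) = ½·(7 − 13/3 − 16/3) = -4/3, so the P-coordinate is (-4/3)/(-3) = 4/9.
[PSR] = ½·(0·(11/3−8) + (-1)·(8−0) + (-2)·(0−(11/3))) = ½·(0 − 8 + 22/3) = -1/3, so the Q-coordinate is 1/9.
[PQS] = ½·(0·(1−(11/3)) + (-1)·(11/3−0) + (-1)·(0−1)) = ½·(0 − 11/3 + 1) = -4/3, so the R-coordinate is 4/9.

(4/9, 1/9, 4/9)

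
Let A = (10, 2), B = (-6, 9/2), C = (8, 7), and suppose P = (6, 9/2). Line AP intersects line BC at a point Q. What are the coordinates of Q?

Barycentric coordinates of P with respect to ABC: (2/5, 1/5, 2/5).
On side BC the A-coordinate is zero; dropping P's A-weight 2/5 and renormalizing the remaining 1/5 : 2/5 gives weights 1/3, 2/3 on B, C.
Q = (1/3)·(-6, 9/2) + (2/3)·(8, 7) = (10/3, 37/6).

(10/3, 37/6)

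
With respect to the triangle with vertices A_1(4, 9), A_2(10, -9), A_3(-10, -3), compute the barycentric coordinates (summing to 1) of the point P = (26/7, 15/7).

Signed area of the reference triangle: [A_1A_2A_3] = ½·(4·(-9−(-3)) + 10·(-3−9) + (-10)·(9−(-9))) = ½·(-24 − 120 − 180) = -162.
[PA_2A_3] = ½·((26/7)·(-9−(-3)) + 10·(-3−(15/7)) + (-10)·(15/7−(-9))) = ½·(-156/7 − 360/7 − 780/7) = -648/7, so the A_1-coordinate is (-648/7)/(-162) = 4/7.
[A_1PA_3] = ½·(4·(15/7−(-3)) + (26/7)·(-3−9) + (-10)·(9−(15/7))) = ½·(144/7 − 312/7 − 480/7) = -324/7, so the A_2-coordinate is 2/7.
[A_1A_2P] = ½·(4·(-9−(15/7)) + 10·(15/7−9) + (26/7)·(9−(-9))) = ½·(-312/7 − 480/7 + 468/7) = -162/7, so the A_3-coordinate is 1/7.

(4/7, 2/7, 1/7)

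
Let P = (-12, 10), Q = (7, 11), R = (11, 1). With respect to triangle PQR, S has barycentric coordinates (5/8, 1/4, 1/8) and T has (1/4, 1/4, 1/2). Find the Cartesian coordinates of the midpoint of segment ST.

(-1/16, 119/16)

Barycentric coordinates of the midpoint are the average: (7/16, 1/4, 5/16).
Converting: (7/16)·P + (1/4)·Q + (5/16)·R = (-1/16, 119/16).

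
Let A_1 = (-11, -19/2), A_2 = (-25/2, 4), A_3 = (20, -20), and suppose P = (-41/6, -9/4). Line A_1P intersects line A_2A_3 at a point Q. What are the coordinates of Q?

Barycentric coordinates of P with respect to A_1A_2A_3: (1/6, 2/3, 1/6).
On side A_2A_3 the A_1-coordinate is zero; dropping P's A_1-weight 1/6 and renormalizing the remaining 2/3 : 1/6 gives weights 4/5, 1/5 on A_2, A_3.
Q = (4/5)·(-25/2, 4) + (1/5)·(20, -20) = (-6, -4/5).

(-6, -4/5)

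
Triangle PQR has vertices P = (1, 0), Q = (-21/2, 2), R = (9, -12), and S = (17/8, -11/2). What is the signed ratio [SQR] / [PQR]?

1/4

[PQR] = ½·(1·(2−(-12)) + (-21/2)·(-12−0) + 9·(0−2)) = ½·(14 + 126 − 18) = 61.
[SQR] = ½·((17/8)·(2−(-12)) + (-21/2)·(-12−(-11/2)) + 9·(-11/2−2)) = ½·(119/4 + 273/4 − 135/2) = 61/4, so the ratio is (61/4)/61 = 1/4.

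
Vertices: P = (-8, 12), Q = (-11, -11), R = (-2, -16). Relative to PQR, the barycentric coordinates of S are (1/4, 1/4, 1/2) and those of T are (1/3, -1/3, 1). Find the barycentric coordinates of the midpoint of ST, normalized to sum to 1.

(7/24, -1/24, 3/4)

Since both coordinate triples sum to 1, the midpoint's barycentrics are the componentwise average.
(1/4+1/3)/2 = 7/24; similarly -1/24 and 3/4.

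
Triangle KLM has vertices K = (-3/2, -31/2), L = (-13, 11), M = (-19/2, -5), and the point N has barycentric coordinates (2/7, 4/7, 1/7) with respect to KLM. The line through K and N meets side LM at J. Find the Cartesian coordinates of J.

Line KN meets LM where the K-coordinate vanishes; zeroing N's K-weight and renormalizing leaves L, M-weights 4/7 : 1/7 → (4/5, 1/5).
So J = (4/5)·L + (1/5)·M = (-123/10, 39/5).

(-123/10, 39/5)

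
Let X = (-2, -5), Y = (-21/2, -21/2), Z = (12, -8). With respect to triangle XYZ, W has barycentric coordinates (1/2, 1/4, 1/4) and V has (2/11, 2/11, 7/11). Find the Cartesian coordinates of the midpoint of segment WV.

(417/176, -1323/176)

Barycentric coordinates of the midpoint are the average: (15/44, 19/88, 39/88).
Converting: (15/44)·X + (19/88)·Y + (39/88)·Z = (417/176, -1323/176).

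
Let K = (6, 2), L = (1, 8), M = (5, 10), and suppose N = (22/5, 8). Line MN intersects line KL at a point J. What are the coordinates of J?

Barycentric coordinates of N with respect to KLM: (1/5, 1/5, 3/5).
On side KL the M-coordinate is zero; dropping N's M-weight 3/5 and renormalizing the remaining 1/5 : 1/5 gives weights 1/2, 1/2 on K, L.
J = (1/2)·(6, 2) + (1/2)·(1, 8) = (7/2, 5).

(7/2, 5)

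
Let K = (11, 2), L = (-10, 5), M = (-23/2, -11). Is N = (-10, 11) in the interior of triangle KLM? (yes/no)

no

Barycentric coordinates of N: (-6/227, 317/227, -84/227).
The three coordinates are negative, positive, negative; a point is interior exactly when all three are positive.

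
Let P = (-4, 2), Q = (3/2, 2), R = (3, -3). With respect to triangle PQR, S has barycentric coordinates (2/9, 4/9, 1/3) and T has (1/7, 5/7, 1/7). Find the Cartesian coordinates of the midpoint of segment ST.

Barycentric coordinates of the midpoint are the average: (23/126, 73/126, 5/21).
Converting: (23/126)·P + (73/126)·Q + (5/21)·R = (215/252, 17/21).

(215/252, 17/21)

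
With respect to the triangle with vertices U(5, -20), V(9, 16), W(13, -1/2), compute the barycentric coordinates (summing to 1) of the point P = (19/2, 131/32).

(3/16, 1/2, 5/16)

Signed area of the reference triangle: [UVW] = ½·(5·(16−(-1/2)) + 9·(-1/2−(-20)) + 13·(-20−16)) = ½·(165/2 + 351/2 − 468) = -105.
[PVW] = ½·((19/2)·(16−(-1/2)) + 9·(-1/2−(131/32)) + 13·(131/32−16)) = ½·(627/4 − 1323/32 − 4953/32) = -315/16, so the U-coordinate is (-315/16)/(-105) = 3/16.
[UPW] = ½·(5·(131/32−(-1/2)) + (19/2)·(-1/2−(-20)) + 13·(-20−(131/32))) = ½·(735/32 + 741/4 − 10023/32) = -105/2, so the V-coordinate is 1/2.
[UVP] = ½·(5·(16−(131/32)) + 9·(131/32−(-20)) + (19/2)·(-20−16)) = ½·(1905/32 + 6939/32 − 342) = -525/16, so the W-coordinate is 5/16.
Check: 3/16 + 1/2 + 5/16 = 1.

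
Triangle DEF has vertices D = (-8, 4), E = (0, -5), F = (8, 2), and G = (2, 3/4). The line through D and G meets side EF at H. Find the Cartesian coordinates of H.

(16/3, -1/3)

Barycentric coordinates of G with respect to DEF: (1/4, 1/4, 1/2).
On side EF the D-coordinate is zero; dropping G's D-weight 1/4 and renormalizing the remaining 1/4 : 1/2 gives weights 1/3, 2/3 on E, F.
H = (1/3)·(0, -5) + (2/3)·(8, 2) = (16/3, -1/3).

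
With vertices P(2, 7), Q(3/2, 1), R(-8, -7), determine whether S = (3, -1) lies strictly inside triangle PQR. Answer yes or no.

Barycentric coordinates of S: (-31/53, 94/53, -10/53).
The three coordinates are negative, positive, negative; a point is interior exactly when all three are positive.

no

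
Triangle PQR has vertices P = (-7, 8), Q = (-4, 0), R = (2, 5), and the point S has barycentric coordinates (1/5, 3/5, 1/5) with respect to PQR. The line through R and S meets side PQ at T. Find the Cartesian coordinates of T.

(-19/4, 2)

Line RS meets PQ where the R-coordinate vanishes; zeroing S's R-weight and renormalizing leaves P, Q-weights 1/5 : 3/5 → (1/4, 3/4).
So T = (1/4)·P + (3/4)·Q = (-19/4, 2).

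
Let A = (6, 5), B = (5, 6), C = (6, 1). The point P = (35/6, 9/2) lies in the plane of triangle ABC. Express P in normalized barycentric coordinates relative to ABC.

(2/3, 1/6, 1/6)

Signed area of the reference triangle: [ABC] = ½·(6·(6−1) + 5·(1−5) + 6·(5−6)) = ½·(30 − 20 − 6) = 2.
[PBC] = ½·((35/6)·(6−1) + 5·(1−(9/2)) + 6·(9/2−6)) = ½·(175/6 − 35/2 − 9) = 4/3, so the A-coordinate is (4/3)/2 = 2/3.
[APC] = ½·(6·(9/2−1) + (35/6)·(1−5) + 6·(5−(9/2))) = ½·(21 − 70/3 + 3) = 1/3, so the B-coordinate is 1/6.
[ABP] = ½·(6·(6−(9/2)) + 5·(9/2−5) + (35/6)·(5−6)) = ½·(9 − 5/2 − 35/6) = 1/3, so the C-coordinate is 1/6.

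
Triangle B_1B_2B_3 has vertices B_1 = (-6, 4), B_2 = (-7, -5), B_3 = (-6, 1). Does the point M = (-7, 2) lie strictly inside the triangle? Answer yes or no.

Barycentric coordinates of M: (7/3, 1, -7/3).
The three coordinates are positive, positive, negative; a point is interior exactly when all three are positive.

no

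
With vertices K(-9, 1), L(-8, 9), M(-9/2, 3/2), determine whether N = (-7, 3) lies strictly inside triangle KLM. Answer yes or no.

yes

Barycentric coordinates of N: (27/71, 16/71, 28/71).
The three coordinates are positive, positive, positive; a point is interior exactly when all three are positive.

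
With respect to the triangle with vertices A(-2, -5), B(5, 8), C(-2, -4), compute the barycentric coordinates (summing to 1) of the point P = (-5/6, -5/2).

(1/2, 1/6, 1/3)

Signed area of the reference triangle: [ABC] = ½·((-2)·(8−(-4)) + 5·(-4−(-5)) + (-2)·(-5−8)) = ½·(-24 + 5 + 26) = 7/2.
[PBC] = ½·((-5/6)·(8−(-4)) + 5·(-4−(-5/2)) + (-2)·(-5/2−8)) = ½·(-10 − 15/2 + 21) = 7/4, so the A-coordinate is (7/4)/(7/2) = 1/2.
[APC] = ½·((-2)·(-5/2−(-4)) + (-5/6)·(-4−(-5)) + (-2)·(-5−(-5/2))) = ½·(-3 − 5/6 + 5) = 7/12, so the B-coordinate is 1/6.
[ABP] = ½·((-2)·(8−(-5/2)) + 5·(-5/2−(-5)) + (-5/6)·(-5−8)) = ½·(-21 + 25/2 + 65/6) = 7/6, so the C-coordinate is 1/3.
Check: 1/2 + 1/6 + 1/3 = 1.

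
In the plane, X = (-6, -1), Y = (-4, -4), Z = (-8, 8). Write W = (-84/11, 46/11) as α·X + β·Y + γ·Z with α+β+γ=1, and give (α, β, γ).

(10/11, -4/11, 5/11)

Signed area of the reference triangle: [XYZ] = ½·((-6)·(-4−8) + (-4)·(8−(-1)) + (-8)·(-1−(-4))) = ½·(72 − 36 − 24) = 6.
[WYZ] = ½·((-84/11)·(-4−8) + (-4)·(8−(46/11)) + (-8)·(46/11−(-4))) = ½·(1008/11 − 168/11 − 720/11) = 60/11, so the X-coordinate is (60/11)/6 = 10/11.
[XWZ] = ½·((-6)·(46/11−8) + (-84/11)·(8−(-1)) + (-8)·(-1−(46/11))) = ½·(252/11 − 756/11 + 456/11) = -24/11, so the Y-coordinate is -4/11.
[XYW] = ½·((-6)·(-4−(46/11)) + (-4)·(46/11−(-1)) + (-84/11)·(-1−(-4))) = ½·(540/11 − 228/11 − 252/11) = 30/11, so the Z-coordinate is 5/11.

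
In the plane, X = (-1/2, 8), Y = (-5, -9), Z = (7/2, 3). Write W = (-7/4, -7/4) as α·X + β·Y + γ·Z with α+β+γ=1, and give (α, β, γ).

Signed area of the reference triangle: [XYZ] = ½·((-1/2)·(-9−3) + (-5)·(3−8) + (7/2)·(8−(-9))) = ½·(6 + 25 + 119/2) = 181/4.
[WYZ] = ½·((-7/4)·(-9−3) + (-5)·(3−(-7/4)) + (7/2)·(-7/4−(-9))) = ½·(21 − 95/4 + 203/8) = 181/16, so the X-coordinate is (181/16)/(181/4) = 1/4.
[XWZ] = ½·((-1/2)·(-7/4−3) + (-7/4)·(3−8) + (7/2)·(8−(-7/4))) = ½·(19/8 + 35/4 + 273/8) = 181/8, so the Y-coordinate is 1/2.
[XYW] = ½·((-1/2)·(-9−(-7/4)) + (-5)·(-7/4−8) + (-7/4)·(8−(-9))) = ½·(29/8 + 195/4 − 119/4) = 181/16, so the Z-coordinate is 1/4.

(1/4, 1/2, 1/4)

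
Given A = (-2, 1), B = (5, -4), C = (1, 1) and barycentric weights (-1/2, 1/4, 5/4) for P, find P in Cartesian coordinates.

(7/2, -1/4)

P = (-1/2)·A + (1/4)·B + (5/4)·C.
x-coordinate: (-1/2)·(-2) + (1/4)·5 + (5/4)·1 = 7/2.
y-coordinate: (-1/2)·1 + (1/4)·(-4) + (5/4)·1 = -1/4.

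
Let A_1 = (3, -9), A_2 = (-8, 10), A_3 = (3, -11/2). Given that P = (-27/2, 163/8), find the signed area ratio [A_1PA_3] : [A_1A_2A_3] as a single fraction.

[A_1A_2A_3] = ½·(3·(10−(-11/2)) + (-8)·(-11/2−(-9)) + 3·(-9−10)) = ½·(93/2 − 28 − 57) = -77/4.
[A_1PA_3] = ½·(3·(163/8−(-11/2)) + (-27/2)·(-11/2−(-9)) + 3·(-9−(163/8))) = ½·(621/8 − 189/4 − 705/8) = -231/8, so the ratio is (-231/8)/(-77/4) = 3/2.

3/2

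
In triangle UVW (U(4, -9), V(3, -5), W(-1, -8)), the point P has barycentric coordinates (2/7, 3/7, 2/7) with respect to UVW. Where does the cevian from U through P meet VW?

(7/5, -31/5)

Line UP meets VW where the U-coordinate vanishes; zeroing P's U-weight and renormalizing leaves V, W-weights 3/7 : 2/7 → (3/5, 2/5).
So Q = (3/5)·V + (2/5)·W = (7/5, -31/5).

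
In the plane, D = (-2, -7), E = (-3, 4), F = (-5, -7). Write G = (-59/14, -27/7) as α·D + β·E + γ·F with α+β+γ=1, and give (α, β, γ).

Signed area of the reference triangle: [DEF] = ½·((-2)·(4−(-7)) + (-3)·(-7−(-7)) + (-5)·(-7−4)) = ½·(-22 + 0 + 55) = 33/2.
[GEF] = ½·((-59/14)·(4−(-7)) + (-3)·(-7−(-27/7)) + (-5)·(-27/7−4)) = ½·(-649/14 + 66/7 + 275/7) = 33/28, so the D-coordinate is (33/28)/(33/2) = 1/14.
[DGF] = ½·((-2)·(-27/7−(-7)) + (-59/14)·(-7−(-7)) + (-5)·(-7−(-27/7))) = ½·(-44/7 + 0 + 110/7) = 33/7, so the E-coordinate is 2/7.
[DEG] = ½·((-2)·(4−(-27/7)) + (-3)·(-27/7−(-7)) + (-59/14)·(-7−4)) = ½·(-110/7 − 66/7 + 649/14) = 297/28, so the F-coordinate is 9/14.
Check: 1/14 + 2/7 + 9/14 = 1.

(1/14, 2/7, 9/14)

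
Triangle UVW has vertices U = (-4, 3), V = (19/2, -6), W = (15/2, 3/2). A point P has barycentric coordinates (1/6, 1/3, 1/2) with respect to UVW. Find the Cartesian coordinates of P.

(25/4, -3/4)

P = (1/6)·U + (1/3)·V + (1/2)·W.
x-coordinate: (1/6)·(-4) + (1/3)·(19/2) + (1/2)·(15/2) = 25/4.
y-coordinate: (1/6)·3 + (1/3)·(-6) + (1/2)·(3/2) = -3/4.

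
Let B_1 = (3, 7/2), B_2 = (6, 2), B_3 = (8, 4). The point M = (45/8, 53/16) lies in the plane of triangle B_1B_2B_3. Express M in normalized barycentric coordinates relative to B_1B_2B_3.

Signed area of the reference triangle: [B_1B_2B_3] = ½·(3·(2−4) + 6·(4−(7/2)) + 8·(7/2−2)) = ½·(-6 + 3 + 12) = 9/2.
[MB_2B_3] = ½·((45/8)·(2−4) + 6·(4−(53/16)) + 8·(53/16−2)) = ½·(-45/4 + 33/8 + 21/2) = 27/16, so the B_1-coordinate is (27/16)/(9/2) = 3/8.
[B_1MB_3] = ½·(3·(53/16−4) + (45/8)·(4−(7/2)) + 8·(7/2−(53/16))) = ½·(-33/16 + 45/16 + 3/2) = 9/8, so the B_2-coordinate is 1/4.
[B_1B_2M] = ½·(3·(2−(53/16)) + 6·(53/16−(7/2)) + (45/8)·(7/2−2)) = ½·(-63/16 − 9/8 + 135/16) = 27/16, so the B_3-coordinate is 3/8.

(3/8, 1/4, 3/8)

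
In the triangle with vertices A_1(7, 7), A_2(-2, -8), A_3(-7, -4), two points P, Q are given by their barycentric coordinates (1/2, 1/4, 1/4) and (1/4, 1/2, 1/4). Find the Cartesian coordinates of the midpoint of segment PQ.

Barycentric coordinates of the midpoint are the average: (3/8, 3/8, 1/4).
Converting: (3/8)·A_1 + (3/8)·A_2 + (1/4)·A_3 = (1/8, -11/8).

(1/8, -11/8)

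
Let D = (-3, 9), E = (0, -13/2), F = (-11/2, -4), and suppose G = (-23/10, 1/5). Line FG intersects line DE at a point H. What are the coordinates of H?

(-3/2, 5/4)

Barycentric coordinates of G with respect to DEF: (2/5, 2/5, 1/5).
On side DE the F-coordinate is zero; dropping G's F-weight 1/5 and renormalizing the remaining 2/5 : 2/5 gives weights 1/2, 1/2 on D, E.
H = (1/2)·(-3, 9) + (1/2)·(0, -13/2) = (-3/2, 5/4).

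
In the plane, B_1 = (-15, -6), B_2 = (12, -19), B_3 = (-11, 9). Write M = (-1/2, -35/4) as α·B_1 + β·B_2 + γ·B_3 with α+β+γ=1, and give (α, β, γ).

(1/4, 1/2, 1/4)

Signed area of the reference triangle: [B_1B_2B_3] = ½·((-15)·(-19−9) + 12·(9−(-6)) + (-11)·(-6−(-19))) = ½·(420 + 180 − 143) = 457/2.
[MB_2B_3] = ½·((-1/2)·(-19−9) + 12·(9−(-35/4)) + (-11)·(-35/4−(-19))) = ½·(14 + 213 − 451/4) = 457/8, so the B_1-coordinate is (457/8)/(457/2) = 1/4.
[B_1MB_3] = ½·((-15)·(-35/4−9) + (-1/2)·(9−(-6)) + (-11)·(-6−(-35/4))) = ½·(1065/4 − 15/2 − 121/4) = 457/4, so the B_2-coordinate is 1/2.
[B_1B_2M] = ½·((-15)·(-19−(-35/4)) + 12·(-35/4−(-6)) + (-1/2)·(-6−(-19))) = ½·(615/4 − 33 − 13/2) = 457/8, so the B_3-coordinate is 1/4.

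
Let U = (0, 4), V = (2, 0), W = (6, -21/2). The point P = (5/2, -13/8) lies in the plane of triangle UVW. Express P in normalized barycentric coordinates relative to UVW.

(1/4, 1/2, 1/4)

Signed area of the reference triangle: [UVW] = ½·(0·(0−(-21/2)) + 2·(-21/2−4) + 6·(4−0)) = ½·(0 − 29 + 24) = -5/2.
[PVW] = ½·((5/2)·(0−(-21/2)) + 2·(-21/2−(-13/8)) + 6·(-13/8−0)) = ½·(105/4 − 71/4 − 39/4) = -5/8, so the U-coordinate is (-5/8)/(-5/2) = 1/4.
[UPW] = ½·(0·(-13/8−(-21/2)) + (5/2)·(-21/2−4) + 6·(4−(-13/8))) = ½·(0 − 145/4 + 135/4) = -5/4, so the V-coordinate is 1/2.
[UVP] = ½·(0·(0−(-13/8)) + 2·(-13/8−4) + (5/2)·(4−0)) = ½·(0 − 45/4 + 10) = -5/8, so the W-coordinate is 1/4.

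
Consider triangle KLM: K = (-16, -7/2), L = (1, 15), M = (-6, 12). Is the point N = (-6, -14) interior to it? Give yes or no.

Barycentric coordinates of N: (364/157, 520/157, -727/157).
The three coordinates are positive, positive, negative; a point is interior exactly when all three are positive.

no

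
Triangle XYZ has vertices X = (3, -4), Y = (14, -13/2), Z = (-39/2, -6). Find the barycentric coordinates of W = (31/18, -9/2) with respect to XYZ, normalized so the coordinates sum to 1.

(7/9, 1/9, 1/9)

Signed area of the reference triangle: [XYZ] = ½·(3·(-13/2−(-6)) + 14·(-6−(-4)) + (-39/2)·(-4−(-13/2))) = ½·(-3/2 − 28 − 195/4) = -313/8.
[WYZ] = ½·((31/18)·(-13/2−(-6)) + 14·(-6−(-9/2)) + (-39/2)·(-9/2−(-13/2))) = ½·(-31/36 − 21 − 39) = -2191/72, so the X-coordinate is (-2191/72)/(-313/8) = 7/9.
[XWZ] = ½·(3·(-9/2−(-6)) + (31/18)·(-6−(-4)) + (-39/2)·(-4−(-9/2))) = ½·(9/2 − 31/9 − 39/4) = -313/72, so the Y-coordinate is 1/9.
[XYW] = ½·(3·(-13/2−(-9/2)) + 14·(-9/2−(-4)) + (31/18)·(-4−(-13/2))) = ½·(-6 − 7 + 155/36) = -313/72, so the Z-coordinate is 1/9.
Check: 7/9 + 1/9 + 1/9 = 1.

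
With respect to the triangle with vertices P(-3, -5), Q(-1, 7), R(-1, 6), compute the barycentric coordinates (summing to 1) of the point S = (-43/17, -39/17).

Signed area of the reference triangle: [PQR] = ½·((-3)·(7−6) + (-1)·(6−(-5)) + (-1)·(-5−7)) = ½·(-3 − 11 + 12) = -1.
[SQR] = ½·((-43/17)·(7−6) + (-1)·(6−(-39/17)) + (-1)·(-39/17−7)) = ½·(-43/17 − 141/17 + 158/17) = -13/17, so the P-coordinate is (-13/17)/(-1) = 13/17.
[PSR] = ½·((-3)·(-39/17−6) + (-43/17)·(6−(-5)) + (-1)·(-5−(-39/17))) = ½·(423/17 − 473/17 + 46/17) = -2/17, so the Q-coordinate is 2/17.
[PQS] = ½·((-3)·(7−(-39/17)) + (-1)·(-39/17−(-5)) + (-43/17)·(-5−7)) = ½·(-474/17 − 46/17 + 516/17) = -2/17, so the R-coordinate is 2/17.

(13/17, 2/17, 2/17)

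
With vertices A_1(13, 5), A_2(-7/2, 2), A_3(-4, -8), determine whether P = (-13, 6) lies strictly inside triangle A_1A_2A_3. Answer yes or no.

Barycentric coordinates of P: (-194/327, 710/327, -63/109).
The three coordinates are negative, positive, negative; a point is interior exactly when all three are positive.

no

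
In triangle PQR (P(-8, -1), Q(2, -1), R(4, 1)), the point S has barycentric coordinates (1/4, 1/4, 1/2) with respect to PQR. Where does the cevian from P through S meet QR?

(10/3, 1/3)

Line PS meets QR where the P-coordinate vanishes; zeroing S's P-weight and renormalizing leaves Q, R-weights 1/4 : 1/2 → (1/3, 2/3).
So T = (1/3)·Q + (2/3)·R = (10/3, 1/3).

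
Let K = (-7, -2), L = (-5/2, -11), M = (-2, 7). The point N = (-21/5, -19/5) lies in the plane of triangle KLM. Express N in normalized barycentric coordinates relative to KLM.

(2/5, 2/5, 1/5)

Signed area of the reference triangle: [KLM] = ½·((-7)·(-11−7) + (-5/2)·(7−(-2)) + (-2)·(-2−(-11))) = ½·(126 − 45/2 − 18) = 171/4.
[NLM] = ½·((-21/5)·(-11−7) + (-5/2)·(7−(-19/5)) + (-2)·(-19/5−(-11))) = ½·(378/5 − 27 − 72/5) = 171/10, so the K-coordinate is (171/10)/(171/4) = 2/5.
[KNM] = ½·((-7)·(-19/5−7) + (-21/5)·(7−(-2)) + (-2)·(-2−(-19/5))) = ½·(378/5 − 189/5 − 18/5) = 171/10, so the L-coordinate is 2/5.
[KLN] = ½·((-7)·(-11−(-19/5)) + (-5/2)·(-19/5−(-2)) + (-21/5)·(-2−(-11))) = ½·(252/5 + 9/2 − 189/5) = 171/20, so the M-coordinate is 1/5.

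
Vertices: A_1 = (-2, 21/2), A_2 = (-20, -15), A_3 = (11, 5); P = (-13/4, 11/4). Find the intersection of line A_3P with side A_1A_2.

Barycentric coordinates of P with respect to A_1A_2A_3: (1/2, 1/4, 1/4).
On side A_1A_2 the A_3-coordinate is zero; dropping P's A_3-weight 1/4 and renormalizing the remaining 1/2 : 1/4 gives weights 2/3, 1/3 on A_1, A_2.
Q = (2/3)·(-2, 21/2) + (1/3)·(-20, -15) = (-8, 2).

(-8, 2)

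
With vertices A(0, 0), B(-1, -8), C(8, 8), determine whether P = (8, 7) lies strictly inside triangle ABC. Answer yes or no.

Barycentric coordinates of P: (-9/56, 1/7, 57/56).
The three coordinates are negative, positive, positive; a point is interior exactly when all three are positive.

no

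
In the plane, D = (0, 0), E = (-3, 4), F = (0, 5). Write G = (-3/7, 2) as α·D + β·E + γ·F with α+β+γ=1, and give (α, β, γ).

Signed area of the reference triangle: [DEF] = ½·(0·(4−5) + (-3)·(5−0) + 0·(0−4)) = ½·(0 − 15 + 0) = -15/2.
[GEF] = ½·((-3/7)·(4−5) + (-3)·(5−2) + 0·(2−4)) = ½·(3/7 − 9 + 0) = -30/7, so the D-coordinate is (-30/7)/(-15/2) = 4/7.
[DGF] = ½·(0·(2−5) + (-3/7)·(5−0) + 0·(0−2)) = ½·(0 − 15/7 + 0) = -15/14, so the E-coordinate is 1/7.
[DEG] = ½·(0·(4−2) + (-3)·(2−0) + (-3/7)·(0−4)) = ½·(0 − 6 + 12/7) = -15/7, so the F-coordinate is 2/7.

(4/7, 1/7, 2/7)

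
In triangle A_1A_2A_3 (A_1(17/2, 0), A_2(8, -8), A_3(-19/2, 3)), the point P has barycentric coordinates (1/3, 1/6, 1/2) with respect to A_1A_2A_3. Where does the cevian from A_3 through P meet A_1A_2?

Line A_3P meets A_1A_2 where the A_3-coordinate vanishes; zeroing P's A_3-weight and renormalizing leaves A_1, A_2-weights 1/3 : 1/6 → (2/3, 1/3).
So Q = (2/3)·A_1 + (1/3)·A_2 = (25/3, -8/3).

(25/3, -8/3)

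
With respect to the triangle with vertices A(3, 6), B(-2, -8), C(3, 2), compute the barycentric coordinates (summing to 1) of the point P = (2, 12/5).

(3/5, 1/5, 1/5)

Signed area of the reference triangle: [ABC] = ½·(3·(-8−2) + (-2)·(2−6) + 3·(6−(-8))) = ½·(-30 + 8 + 42) = 10.
[PBC] = ½·(2·(-8−2) + (-2)·(2−(12/5)) + 3·(12/5−(-8))) = ½·(-20 + 4/5 + 156/5) = 6, so the A-coordinate is 6/10 = 3/5.
[APC] = ½·(3·(12/5−2) + 2·(2−6) + 3·(6−(12/5))) = ½·(6/5 − 8 + 54/5) = 2, so the B-coordinate is 1/5.
[ABP] = ½·(3·(-8−(12/5)) + (-2)·(12/5−6) + 2·(6−(-8))) = ½·(-156/5 + 36/5 + 28) = 2, so the C-coordinate is 1/5.
Check: 3/5 + 1/5 + 1/5 = 1.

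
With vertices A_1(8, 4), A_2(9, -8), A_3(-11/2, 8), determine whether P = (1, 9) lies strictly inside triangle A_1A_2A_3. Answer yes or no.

Barycentric coordinates of P: (3/4, -1/4, 1/2).
The three coordinates are positive, negative, positive; a point is interior exactly when all three are positive.

no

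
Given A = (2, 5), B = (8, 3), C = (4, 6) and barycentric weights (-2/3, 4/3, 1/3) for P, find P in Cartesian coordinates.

P = (-2/3)·A + (4/3)·B + (1/3)·C.
x-coordinate: (-2/3)·2 + (4/3)·8 + (1/3)·4 = 32/3.
y-coordinate: (-2/3)·5 + (4/3)·3 + (1/3)·6 = 8/3.

(32/3, 8/3)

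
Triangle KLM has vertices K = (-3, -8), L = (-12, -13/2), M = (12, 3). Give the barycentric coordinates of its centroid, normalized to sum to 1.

(1/3, 1/3, 1/3)

The centroid is the average of the vertices, so each weight is 1/3.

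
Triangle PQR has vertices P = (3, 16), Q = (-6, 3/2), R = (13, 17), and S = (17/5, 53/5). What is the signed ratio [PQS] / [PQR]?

[PQR] = ½·(3·(3/2−17) + (-6)·(17−16) + 13·(16−(3/2))) = ½·(-93/2 − 6 + 377/2) = 68.
[PQS] = ½·(3·(3/2−(53/5)) + (-6)·(53/5−16) + (17/5)·(16−(3/2))) = ½·(-273/10 + 162/5 + 493/10) = 136/5, so the ratio is (136/5)/68 = 2/5.

2/5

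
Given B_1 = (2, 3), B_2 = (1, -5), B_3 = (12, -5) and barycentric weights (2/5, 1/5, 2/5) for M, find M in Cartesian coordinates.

M = (2/5)·B_1 + (1/5)·B_2 + (2/5)·B_3.
x-coordinate: (2/5)·2 + (1/5)·1 + (2/5)·12 = 29/5.
y-coordinate: (2/5)·3 + (1/5)·(-5) + (2/5)·(-5) = -9/5.

(29/5, -9/5)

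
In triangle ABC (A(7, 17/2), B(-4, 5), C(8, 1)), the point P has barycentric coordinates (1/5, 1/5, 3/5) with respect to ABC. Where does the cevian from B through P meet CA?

Line BP meets CA where the B-coordinate vanishes; zeroing P's B-weight and renormalizing leaves C, A-weights 3/5 : 1/5 → (3/4, 1/4).
So Q = (3/4)·C + (1/4)·A = (31/4, 23/8).

(31/4, 23/8)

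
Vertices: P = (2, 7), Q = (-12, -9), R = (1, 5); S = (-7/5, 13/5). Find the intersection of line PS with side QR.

(-9/4, 3/2)

Barycentric coordinates of S with respect to PQR: (1/5, 1/5, 3/5).
On side QR the P-coordinate is zero; dropping S's P-weight 1/5 and renormalizing the remaining 1/5 : 3/5 gives weights 1/4, 3/4 on Q, R.
T = (1/4)·(-12, -9) + (3/4)·(1, 5) = (-9/4, 3/2).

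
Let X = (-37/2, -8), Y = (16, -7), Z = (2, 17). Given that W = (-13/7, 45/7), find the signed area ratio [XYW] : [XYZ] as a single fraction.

[XYZ] = ½·((-37/2)·(-7−17) + 16·(17−(-8)) + 2·(-8−(-7))) = ½·(444 + 400 − 2) = 421.
[XYW] = ½·((-37/2)·(-7−(45/7)) + 16·(45/7−(-8)) + (-13/7)·(-8−(-7))) = ½·(1739/7 + 1616/7 + 13/7) = 1684/7, so the ratio is (1684/7)/421 = 4/7.

4/7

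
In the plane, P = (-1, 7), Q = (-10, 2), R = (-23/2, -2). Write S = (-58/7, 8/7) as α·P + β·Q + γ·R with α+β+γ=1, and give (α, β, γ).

Signed area of the reference triangle: [PQR] = ½·((-1)·(2−(-2)) + (-10)·(-2−7) + (-23/2)·(7−2)) = ½·(-4 + 90 − 115/2) = 57/4.
[SQR] = ½·((-58/7)·(2−(-2)) + (-10)·(-2−(8/7)) + (-23/2)·(8/7−2)) = ½·(-232/7 + 220/7 + 69/7) = 57/14, so the P-coordinate is (57/14)/(57/4) = 2/7.
[PSR] = ½·((-1)·(8/7−(-2)) + (-58/7)·(-2−7) + (-23/2)·(7−(8/7))) = ½·(-22/7 + 522/7 − 943/14) = 57/28, so the Q-coordinate is 1/7.
[PQS] = ½·((-1)·(2−(8/7)) + (-10)·(8/7−7) + (-58/7)·(7−2)) = ½·(-6/7 + 410/7 − 290/7) = 57/7, so the R-coordinate is 4/7.

(2/7, 1/7, 4/7)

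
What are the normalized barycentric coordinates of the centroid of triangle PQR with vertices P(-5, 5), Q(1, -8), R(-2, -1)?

(1/3, 1/3, 1/3)

The centroid is the average of the vertices, so each weight is 1/3.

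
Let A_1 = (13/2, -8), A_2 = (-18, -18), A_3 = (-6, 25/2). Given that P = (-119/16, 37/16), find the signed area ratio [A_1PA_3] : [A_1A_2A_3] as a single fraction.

1/4

[A_1A_2A_3] = ½·((13/2)·(-18−(25/2)) + (-18)·(25/2−(-8)) + (-6)·(-8−(-18))) = ½·(-793/4 − 369 − 60) = -2509/8.
[A_1PA_3] = ½·((13/2)·(37/16−(25/2)) + (-119/16)·(25/2−(-8)) + (-6)·(-8−(37/16))) = ½·(-2119/32 − 4879/32 + 495/8) = -2509/32, so the ratio is (-2509/32)/(-2509/8) = 1/4.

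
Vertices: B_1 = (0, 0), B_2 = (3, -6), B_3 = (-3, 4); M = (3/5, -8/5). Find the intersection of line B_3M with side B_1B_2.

(3/2, -3)

Barycentric coordinates of M with respect to B_1B_2B_3: (2/5, 2/5, 1/5).
On side B_1B_2 the B_3-coordinate is zero; dropping M's B_3-weight 1/5 and renormalizing the remaining 2/5 : 2/5 gives weights 1/2, 1/2 on B_1, B_2.
N = (1/2)·(0, 0) + (1/2)·(3, -6) = (3/2, -3).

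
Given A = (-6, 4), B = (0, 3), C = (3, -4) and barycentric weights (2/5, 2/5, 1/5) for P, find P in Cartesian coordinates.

P = (2/5)·A + (2/5)·B + (1/5)·C.
x-coordinate: (2/5)·(-6) + (2/5)·0 + (1/5)·3 = -9/5.
y-coordinate: (2/5)·4 + (2/5)·3 + (1/5)·(-4) = 2.

(-9/5, 2)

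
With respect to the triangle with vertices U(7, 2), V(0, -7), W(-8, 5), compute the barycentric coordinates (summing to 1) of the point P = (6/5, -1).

(2/5, 2/5, 1/5)

Signed area of the reference triangle: [UVW] = ½·(7·(-7−5) + 0·(5−2) + (-8)·(2−(-7))) = ½·(-84 + 0 − 72) = -78.
[PVW] = ½·((6/5)·(-7−5) + 0·(5−(-1)) + (-8)·(-1−(-7))) = ½·(-72/5 + 0 − 48) = -156/5, so the U-coordinate is (-156/5)/(-78) = 2/5.
[UPW] = ½·(7·(-1−5) + (6/5)·(5−2) + (-8)·(2−(-1))) = ½·(-42 + 18/5 − 24) = -156/5, so the V-coordinate is 2/5.
[UVP] = ½·(7·(-7−(-1)) + 0·(-1−2) + (6/5)·(2−(-7))) = ½·(-42 + 0 + 54/5) = -78/5, so the W-coordinate is 1/5.
Check: 2/5 + 2/5 + 1/5 = 1.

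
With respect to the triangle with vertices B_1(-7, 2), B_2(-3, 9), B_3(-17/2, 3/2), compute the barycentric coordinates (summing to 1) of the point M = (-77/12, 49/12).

Signed area of the reference triangle: [B_1B_2B_3] = ½·((-7)·(9−(3/2)) + (-3)·(3/2−2) + (-17/2)·(2−9)) = ½·(-105/2 + 3/2 + 119/2) = 17/4.
[MB_2B_3] = ½·((-77/12)·(9−(3/2)) + (-3)·(3/2−(49/12)) + (-17/2)·(49/12−9)) = ½·(-385/8 + 31/4 + 1003/24) = 17/24, so the B_1-coordinate is (17/24)/(17/4) = 1/6.
[B_1MB_3] = ½·((-7)·(49/12−(3/2)) + (-77/12)·(3/2−2) + (-17/2)·(2−(49/12))) = ½·(-217/12 + 77/24 + 425/24) = 17/12, so the B_2-coordinate is 1/3.
[B_1B_2M] = ½·((-7)·(9−(49/12)) + (-3)·(49/12−2) + (-77/12)·(2−9)) = ½·(-413/12 − 25/4 + 539/12) = 17/8, so the B_3-coordinate is 1/2.

(1/6, 1/3, 1/2)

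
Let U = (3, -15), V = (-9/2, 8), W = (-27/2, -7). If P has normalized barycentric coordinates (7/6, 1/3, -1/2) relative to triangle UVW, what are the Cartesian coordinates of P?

P = (7/6)·U + (1/3)·V + (-1/2)·W.
x-coordinate: (7/6)·3 + (1/3)·(-9/2) + (-1/2)·(-27/2) = 35/4.
y-coordinate: (7/6)·(-15) + (1/3)·8 + (-1/2)·(-7) = -34/3.

(35/4, -34/3)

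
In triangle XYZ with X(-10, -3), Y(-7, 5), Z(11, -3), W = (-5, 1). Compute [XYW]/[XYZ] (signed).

[XYZ] = ½·((-10)·(5−(-3)) + (-7)·(-3−(-3)) + 11·(-3−5)) = ½·(-80 + 0 − 88) = -84.
[XYW] = ½·((-10)·(5−1) + (-7)·(1−(-3)) + (-5)·(-3−5)) = ½·(-40 − 28 + 40) = -14, so the ratio is (-14)/(-84) = 1/6.

1/6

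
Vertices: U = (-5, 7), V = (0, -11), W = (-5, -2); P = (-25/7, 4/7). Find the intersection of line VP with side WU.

Barycentric coordinates of P with respect to UVW: (4/7, 2/7, 1/7).
On side WU the V-coordinate is zero; dropping P's V-weight 2/7 and renormalizing the remaining 1/7 : 4/7 gives weights 1/5, 4/5 on W, U.
Q = (1/5)·(-5, -2) + (4/5)·(-5, 7) = (-5, 26/5).

(-5, 26/5)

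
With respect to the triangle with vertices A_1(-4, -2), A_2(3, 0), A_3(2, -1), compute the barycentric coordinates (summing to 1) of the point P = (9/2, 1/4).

Signed area of the reference triangle: [A_1A_2A_3] = ½·((-4)·(0−(-1)) + 3·(-1−(-2)) + 2·(-2−0)) = ½·(-4 + 3 − 4) = -5/2.
[PA_2A_3] = ½·((9/2)·(0−(-1)) + 3·(-1−(1/4)) + 2·(1/4−0)) = ½·(9/2 − 15/4 + 1/2) = 5/8, so the A_1-coordinate is (5/8)/(-5/2) = -1/4.
[A_1PA_3] = ½·((-4)·(1/4−(-1)) + (9/2)·(-1−(-2)) + 2·(-2−(1/4))) = ½·(-5 + 9/2 − 9/2) = -5/2, so the A_2-coordinate is 1.
[A_1A_2P] = ½·((-4)·(0−(1/4)) + 3·(1/4−(-2)) + (9/2)·(-2−0)) = ½·(1 + 27/4 − 9) = -5/8, so the A_3-coordinate is 1/4.

(-1/4, 1, 1/4)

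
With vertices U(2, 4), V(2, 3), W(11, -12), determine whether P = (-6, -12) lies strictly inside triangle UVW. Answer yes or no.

no

Barycentric coordinates of P: (-85/3, 272/9, -8/9).
The three coordinates are negative, positive, negative; a point is interior exactly when all three are positive.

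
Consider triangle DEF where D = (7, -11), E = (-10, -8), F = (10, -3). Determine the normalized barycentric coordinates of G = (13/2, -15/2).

(1/2, 1/10, 2/5)

Signed area of the reference triangle: [DEF] = ½·(7·(-8−(-3)) + (-10)·(-3−(-11)) + 10·(-11−(-8))) = ½·(-35 − 80 − 30) = -145/2.
[GEF] = ½·((13/2)·(-8−(-3)) + (-10)·(-3−(-15/2)) + 10·(-15/2−(-8))) = ½·(-65/2 − 45 + 5) = -145/4, so the D-coordinate is (-145/4)/(-145/2) = 1/2.
[DGF] = ½·(7·(-15/2−(-3)) + (13/2)·(-3−(-11)) + 10·(-11−(-15/2))) = ½·(-63/2 + 52 − 35) = -29/4, so the E-coordinate is 1/10.
[DEG] = ½·(7·(-8−(-15/2)) + (-10)·(-15/2−(-11)) + (13/2)·(-11−(-8))) = ½·(-7/2 − 35 − 39/2) = -29, so the F-coordinate is 2/5.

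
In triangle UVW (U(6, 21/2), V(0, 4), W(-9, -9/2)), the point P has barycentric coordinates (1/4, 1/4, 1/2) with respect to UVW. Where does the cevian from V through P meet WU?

(-4, 1/2)

Line VP meets WU where the V-coordinate vanishes; zeroing P's V-weight and renormalizing leaves W, U-weights 1/2 : 1/4 → (2/3, 1/3).
So Q = (2/3)·W + (1/3)·U = (-4, 1/2).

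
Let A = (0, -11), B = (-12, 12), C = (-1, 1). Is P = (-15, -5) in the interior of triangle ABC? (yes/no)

no

Barycentric coordinates of P: (20/11, 174/121, -273/121).
The three coordinates are positive, positive, negative; a point is interior exactly when all three are positive.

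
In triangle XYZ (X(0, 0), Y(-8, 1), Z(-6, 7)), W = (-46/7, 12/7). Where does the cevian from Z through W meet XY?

Barycentric coordinates of W with respect to XYZ: (1/7, 5/7, 1/7).
On side XY the Z-coordinate is zero; dropping W's Z-weight 1/7 and renormalizing the remaining 1/7 : 5/7 gives weights 1/6, 5/6 on X, Y.
V = (1/6)·(0, 0) + (5/6)·(-8, 1) = (-20/3, 5/6).

(-20/3, 5/6)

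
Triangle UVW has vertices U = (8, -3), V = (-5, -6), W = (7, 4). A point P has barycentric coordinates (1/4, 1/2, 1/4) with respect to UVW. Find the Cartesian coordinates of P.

P = (1/4)·U + (1/2)·V + (1/4)·W.
x-coordinate: (1/4)·8 + (1/2)·(-5) + (1/4)·7 = 5/4.
y-coordinate: (1/4)·(-3) + (1/2)·(-6) + (1/4)·4 = -11/4.

(5/4, -11/4)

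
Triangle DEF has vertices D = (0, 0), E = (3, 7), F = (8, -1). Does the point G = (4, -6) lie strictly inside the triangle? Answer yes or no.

no

Barycentric coordinates of G: (57/59, -44/59, 46/59).
The three coordinates are positive, negative, positive; a point is interior exactly when all three are positive.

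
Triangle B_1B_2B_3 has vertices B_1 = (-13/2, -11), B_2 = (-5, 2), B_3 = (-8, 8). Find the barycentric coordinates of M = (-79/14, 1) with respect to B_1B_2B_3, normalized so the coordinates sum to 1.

(1/7, 5/7, 1/7)

Signed area of the reference triangle: [B_1B_2B_3] = ½·((-13/2)·(2−8) + (-5)·(8−(-11)) + (-8)·(-11−2)) = ½·(39 − 95 + 104) = 24.
[MB_2B_3] = ½·((-79/14)·(2−8) + (-5)·(8−1) + (-8)·(1−2)) = ½·(237/7 − 35 + 8) = 24/7, so the B_1-coordinate is (24/7)/24 = 1/7.
[B_1MB_3] = ½·((-13/2)·(1−8) + (-79/14)·(8−(-11)) + (-8)·(-11−1)) = ½·(91/2 − 1501/14 + 96) = 120/7, so the B_2-coordinate is 5/7.
[B_1B_2M] = ½·((-13/2)·(2−1) + (-5)·(1−(-11)) + (-79/14)·(-11−2)) = ½·(-13/2 − 60 + 1027/14) = 24/7, so the B_3-coordinate is 1/7.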